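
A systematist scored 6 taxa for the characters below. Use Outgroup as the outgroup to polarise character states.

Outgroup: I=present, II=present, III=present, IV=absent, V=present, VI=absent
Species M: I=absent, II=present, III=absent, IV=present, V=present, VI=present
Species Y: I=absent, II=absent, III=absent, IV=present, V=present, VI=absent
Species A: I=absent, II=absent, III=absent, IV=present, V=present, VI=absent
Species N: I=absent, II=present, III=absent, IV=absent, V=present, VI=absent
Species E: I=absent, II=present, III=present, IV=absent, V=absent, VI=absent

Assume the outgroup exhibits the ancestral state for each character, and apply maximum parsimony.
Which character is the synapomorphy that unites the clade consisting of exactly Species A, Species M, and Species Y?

IV

Character polarity is set by the outgroup: the derived state is whichever differs from the outgroup's state, so for I, II, III, V the derived state is 'absent', and for the remaining characters it is 'present'.
I (derived state 'absent') is shared by all ingroup taxa — unites the whole ingroup.
II: derived state 'absent' in Species A and Species Y only — synapomorphy for {Species A, Species Y}.
Only Species A, Species M, Species N, and Species Y show the derived state 'absent' for III, supporting them as a clade.
IV (derived state 'present') is shared by Species A, Species M, and Species Y — a synapomorphy uniting that clade.
V (derived state 'absent') is unique to Species E (autapomorphy; uninformative for grouping).
VI: derived state 'present' in Species M only — an autapomorphy, so it tells us nothing about relationships among taxa.
Most parsimonious ingroup topology: (((Species M,(Species Y,Species A)),Species N),Species E).
The clade {Species A, Species M, Species Y} is supported by IV: its derived state 'present' occurs in exactly those taxa and in no other taxon (including the outgroup).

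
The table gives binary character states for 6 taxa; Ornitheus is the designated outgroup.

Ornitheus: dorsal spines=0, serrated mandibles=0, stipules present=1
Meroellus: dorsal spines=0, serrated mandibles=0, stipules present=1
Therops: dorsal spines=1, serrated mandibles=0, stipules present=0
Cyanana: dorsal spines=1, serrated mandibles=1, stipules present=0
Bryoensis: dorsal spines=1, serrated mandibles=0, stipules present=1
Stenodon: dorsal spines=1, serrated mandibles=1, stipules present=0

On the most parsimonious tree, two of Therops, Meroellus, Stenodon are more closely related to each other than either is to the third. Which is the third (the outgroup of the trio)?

Character polarity is set by the outgroup: the derived state is whichever differs from the outgroup's state, so for stipules present the derived state is '0', and for the remaining characters it is '1'.
Only Bryoensis, Cyanana, Stenodon, and Therops show the derived state '1' for dorsal spines, supporting them as a clade.
serrated mandibles (derived state '1') is shared by Cyanana and Stenodon — a synapomorphy uniting that clade.
stipules present: derived state '0' in Cyanana, Stenodon, and Therops only — synapomorphy for {Cyanana, Stenodon, Therops}.
Most parsimonious ingroup topology: (Meroellus,((Therops,(Cyanana,Stenodon)),Bryoensis)).
Stenodon and Therops share a more recent common ancestor with each other than either does with Meroellus, so Meroellus is the least closely related of the three.

Meroellus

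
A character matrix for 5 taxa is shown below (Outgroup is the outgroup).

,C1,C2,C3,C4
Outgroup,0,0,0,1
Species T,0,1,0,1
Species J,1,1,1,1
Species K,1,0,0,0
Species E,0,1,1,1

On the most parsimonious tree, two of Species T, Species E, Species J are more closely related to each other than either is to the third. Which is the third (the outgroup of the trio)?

Character polarity is set by the outgroup: the derived state is whichever differs from the outgroup's state, so for C4 the derived state is '0', and for the remaining characters it is '1'.
C1 groups Species J and Species K, which is incompatible with the clades supported by the remaining characters; treating it as convergent (homoplasy) costs fewer steps than any alternative tree.
C2: derived state '1' in Species E, Species J, and Species T only — synapomorphy for {Species E, Species J, Species T}.
C3 (derived state '1') is shared by Species E and Species J — a synapomorphy uniting that clade.
C4 (derived state '0') is unique to Species K (autapomorphy; uninformative for grouping).
Most parsimonious ingroup topology: ((Species T,(Species J,Species E)),Species K).
Species J and Species E share a more recent common ancestor with each other than either does with Species T, so Species T is the least closely related of the three.

Species T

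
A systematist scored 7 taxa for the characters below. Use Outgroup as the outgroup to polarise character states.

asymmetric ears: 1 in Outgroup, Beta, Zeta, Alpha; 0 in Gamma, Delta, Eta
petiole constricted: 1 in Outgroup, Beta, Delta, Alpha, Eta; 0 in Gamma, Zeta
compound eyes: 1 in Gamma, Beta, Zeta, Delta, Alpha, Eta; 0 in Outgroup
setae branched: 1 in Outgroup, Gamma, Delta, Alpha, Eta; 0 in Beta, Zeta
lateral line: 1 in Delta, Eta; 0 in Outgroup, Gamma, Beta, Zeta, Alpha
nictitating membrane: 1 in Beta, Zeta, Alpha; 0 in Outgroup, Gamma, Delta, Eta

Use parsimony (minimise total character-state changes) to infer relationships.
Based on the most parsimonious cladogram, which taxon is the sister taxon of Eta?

Delta

Character polarity is set by the outgroup: the derived state is whichever differs from the outgroup's state, so for asymmetric ears, petiole constricted, setae branched the derived state is '0', and for the remaining characters it is '1'.
asymmetric ears (derived state '0') is shared by Delta, Eta, and Gamma — a synapomorphy uniting that clade.
petiole constricted (state '0') occurs in Gamma and Zeta but conflicts with the nesting implied by the other characters — most parsimoniously interpreted as homoplasy.
compound eyes (derived state '1') is shared by all ingroup taxa — unites the whole ingroup.
Only Beta and Zeta show the derived state '0' for setae branched, supporting them as a clade.
lateral line (derived state '1') is shared by Delta and Eta — a synapomorphy uniting that clade.
nictitating membrane (derived state '1') is shared by Alpha, Beta, and Zeta — a synapomorphy uniting that clade.
Most parsimonious ingroup topology: ((Gamma,(Delta,Eta)),((Beta,Zeta),Alpha)).
Eta and Delta form a cherry on this tree, so they are sister taxa.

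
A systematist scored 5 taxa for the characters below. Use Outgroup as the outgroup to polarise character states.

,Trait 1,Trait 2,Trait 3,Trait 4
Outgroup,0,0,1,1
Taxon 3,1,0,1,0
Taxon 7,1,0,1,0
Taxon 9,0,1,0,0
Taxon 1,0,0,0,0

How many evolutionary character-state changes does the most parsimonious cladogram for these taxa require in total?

4

Character polarity is set by the outgroup: the derived state is whichever differs from the outgroup's state, so for Trait 3, Trait 4 the derived state is '0', and for the remaining characters it is '1'.
Trait 1 (derived state '1') is shared by Taxon 3 and Taxon 7 — a synapomorphy uniting that clade.
Trait 2: derived state '1' in Taxon 9 only — an autapomorphy, so it tells us nothing about relationships among taxa.
Trait 3 (derived state '0') is shared by Taxon 1 and Taxon 9 — a synapomorphy uniting that clade.
Trait 4 (derived state '0') is shared by all ingroup taxa — unites the whole ingroup.
Most parsimonious ingroup topology: ((Taxon 3,Taxon 7),(Taxon 9,Taxon 1)).
Changes per character on this tree: Trait 1: 1; Trait 2: 1; Trait 3: 1; Trait 4: 1.
Total = 4.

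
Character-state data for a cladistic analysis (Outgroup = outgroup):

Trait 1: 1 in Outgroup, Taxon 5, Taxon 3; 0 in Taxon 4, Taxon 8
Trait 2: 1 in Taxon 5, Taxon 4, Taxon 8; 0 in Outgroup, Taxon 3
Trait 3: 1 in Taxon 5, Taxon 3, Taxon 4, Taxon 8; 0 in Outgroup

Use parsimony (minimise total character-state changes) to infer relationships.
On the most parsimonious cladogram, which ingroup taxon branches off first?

Taxon 3

Character polarity is set by the outgroup: the derived state is whichever differs from the outgroup's state, so for Trait 1 the derived state is '0', and for the remaining characters it is '1'.
Trait 1: derived state '0' in Taxon 4 and Taxon 8 only — synapomorphy for {Taxon 4, Taxon 8}.
Only Taxon 4, Taxon 5, and Taxon 8 show the derived state '1' for Trait 2, supporting them as a clade.
All ingroup taxa share the derived state '1' for Trait 3; it defines the ingroup but does not resolve relationships within it.
Most parsimonious ingroup topology: ((Taxon 5,(Taxon 4,Taxon 8)),Taxon 3).
Taxon 3 is sister to the clade containing all other ingroup taxa, so it is the earliest-diverging (most basal) ingroup lineage.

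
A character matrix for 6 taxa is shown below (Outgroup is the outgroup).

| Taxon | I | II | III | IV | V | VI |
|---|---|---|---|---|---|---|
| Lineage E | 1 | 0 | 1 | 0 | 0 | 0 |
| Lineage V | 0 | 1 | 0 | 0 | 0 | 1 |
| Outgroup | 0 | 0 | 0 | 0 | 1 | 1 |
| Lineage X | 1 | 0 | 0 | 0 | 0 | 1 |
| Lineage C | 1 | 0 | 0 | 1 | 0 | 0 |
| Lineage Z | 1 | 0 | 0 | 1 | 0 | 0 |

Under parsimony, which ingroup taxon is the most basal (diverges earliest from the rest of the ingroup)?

Character polarity is set by the outgroup: the derived state is whichever differs from the outgroup's state, so for V, VI the derived state is '0', and for the remaining characters it is '1'.
Only Lineage C, Lineage E, Lineage X, and Lineage Z show the derived state '1' for I, supporting them as a clade.
II: derived state '1' in Lineage V only — an autapomorphy, so it tells us nothing about relationships among taxa.
III: derived state '1' in Lineage E only — an autapomorphy, so it tells us nothing about relationships among taxa.
IV (derived state '1') is shared by Lineage C and Lineage Z — a synapomorphy uniting that clade.
All ingroup taxa share the derived state '0' for V; it defines the ingroup but does not resolve relationships within it.
VI (derived state '0') is shared by Lineage C, Lineage E, and Lineage Z — a synapomorphy uniting that clade.
Most parsimonious ingroup topology: (Lineage V,(((Lineage C,Lineage Z),Lineage E),Lineage X)).
Lineage V is sister to the clade containing all other ingroup taxa, so it is the earliest-diverging (most basal) ingroup lineage.

Lineage V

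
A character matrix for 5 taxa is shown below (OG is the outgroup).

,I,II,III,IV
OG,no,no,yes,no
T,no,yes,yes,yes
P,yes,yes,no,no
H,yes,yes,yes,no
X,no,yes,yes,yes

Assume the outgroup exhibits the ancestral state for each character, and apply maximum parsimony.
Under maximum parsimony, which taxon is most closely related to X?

Character polarity is set by the outgroup: the derived state is whichever differs from the outgroup's state, so for III the derived state is 'no', and for the remaining characters it is 'yes'.
Only H and P show the derived state 'yes' for I, supporting them as a clade.
All ingroup taxa share the derived state 'yes' for II; it defines the ingroup but does not resolve relationships within it.
III (derived state 'no') is unique to P (autapomorphy; uninformative for grouping).
Only T and X show the derived state 'yes' for IV, supporting them as a clade.
Most parsimonious ingroup topology: ((T,X),(P,H)).
X and T form a cherry on this tree, so they are sister taxa.

T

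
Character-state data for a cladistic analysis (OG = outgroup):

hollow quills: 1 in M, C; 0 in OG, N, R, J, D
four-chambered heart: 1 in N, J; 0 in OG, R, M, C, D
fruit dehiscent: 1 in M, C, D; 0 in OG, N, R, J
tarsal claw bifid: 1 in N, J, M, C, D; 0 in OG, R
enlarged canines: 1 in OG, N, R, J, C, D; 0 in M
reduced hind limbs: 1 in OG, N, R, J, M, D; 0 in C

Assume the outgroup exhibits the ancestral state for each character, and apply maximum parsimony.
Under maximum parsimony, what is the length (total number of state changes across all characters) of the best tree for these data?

Character polarity is set by the outgroup: the derived state is whichever differs from the outgroup's state, so for enlarged canines, reduced hind limbs the derived state is '0', and for the remaining characters it is '1'.
hollow quills (derived state '1') is shared by C and M — a synapomorphy uniting that clade.
Only J and N show the derived state '1' for four-chambered heart, supporting them as a clade.
fruit dehiscent: derived state '1' in C, D, and M only — synapomorphy for {C, D, M}.
tarsal claw bifid (derived state '1') is shared by C, D, J, M, and N — a synapomorphy uniting that clade.
enlarged canines (derived state '0') is unique to M (autapomorphy; uninformative for grouping).
reduced hind limbs (derived state '0') is unique to C (autapomorphy; uninformative for grouping).
Most parsimonious ingroup topology: (((N,J),((M,C),D)),R).
Changes per character on this tree: hollow quills: 1; four-chambered heart: 1; fruit dehiscent: 1; tarsal claw bifid: 1; enlarged canines: 1; reduced hind limbs: 1.
Total = 6.

6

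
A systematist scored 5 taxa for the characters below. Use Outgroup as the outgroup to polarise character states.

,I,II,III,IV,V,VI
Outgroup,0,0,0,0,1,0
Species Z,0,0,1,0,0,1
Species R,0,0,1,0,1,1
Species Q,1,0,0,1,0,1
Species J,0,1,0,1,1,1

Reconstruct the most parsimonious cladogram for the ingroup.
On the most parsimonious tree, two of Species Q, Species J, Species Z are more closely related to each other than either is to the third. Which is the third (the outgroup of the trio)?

Species Z

Character polarity is set by the outgroup: the derived state is whichever differs from the outgroup's state, so for V the derived state is '0', and for the remaining characters it is '1'.
I: derived state '1' in Species Q only — an autapomorphy, so it tells us nothing about relationships among taxa.
II (derived state '1') is unique to Species J (autapomorphy; uninformative for grouping).
III (derived state '1') is shared by Species R and Species Z — a synapomorphy uniting that clade.
IV (derived state '1') is shared by Species J and Species Q — a synapomorphy uniting that clade.
V groups Species Q and Species Z, which is incompatible with the clades supported by the remaining characters; treating it as convergent (homoplasy) costs fewer steps than any alternative tree.
VI (derived state '1') is shared by all ingroup taxa — unites the whole ingroup.
Most parsimonious ingroup topology: ((Species Z,Species R),(Species Q,Species J)).
Species J and Species Q share a more recent common ancestor with each other than either does with Species Z, so Species Z is the least closely related of the three.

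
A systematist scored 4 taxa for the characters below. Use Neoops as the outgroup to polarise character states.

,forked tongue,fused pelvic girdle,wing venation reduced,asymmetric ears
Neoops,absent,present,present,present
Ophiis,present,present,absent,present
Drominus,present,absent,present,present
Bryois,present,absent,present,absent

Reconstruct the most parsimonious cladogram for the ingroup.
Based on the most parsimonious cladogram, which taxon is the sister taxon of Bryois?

Character polarity is set by the outgroup: the derived state is whichever differs from the outgroup's state, so for fused pelvic girdle, wing venation reduced, asymmetric ears the derived state is 'absent', and for the remaining characters it is 'present'.
forked tongue (derived state 'present') is shared by all ingroup taxa — unites the whole ingroup.
Only Bryois and Drominus show the derived state 'absent' for fused pelvic girdle, supporting them as a clade.
wing venation reduced: derived state 'absent' in Ophiis only — an autapomorphy, so it tells us nothing about relationships among taxa.
asymmetric ears (derived state 'absent') is unique to Bryois (autapomorphy; uninformative for grouping).
Most parsimonious ingroup topology: (Ophiis,(Drominus,Bryois)).
Bryois and Drominus form a cherry on this tree, so they are sister taxa.

Drominus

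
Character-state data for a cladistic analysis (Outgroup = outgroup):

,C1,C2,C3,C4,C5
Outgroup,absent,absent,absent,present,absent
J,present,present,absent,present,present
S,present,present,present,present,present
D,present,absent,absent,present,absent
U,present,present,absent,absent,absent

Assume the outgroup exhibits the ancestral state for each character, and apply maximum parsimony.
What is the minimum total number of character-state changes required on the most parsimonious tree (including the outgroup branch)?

Character polarity is set by the outgroup: the derived state is whichever differs from the outgroup's state, so for C4 the derived state is 'absent', and for the remaining characters it is 'present'.
All ingroup taxa share the derived state 'present' for C1; it defines the ingroup but does not resolve relationships within it.
C2 (derived state 'present') is shared by J, S, and U — a synapomorphy uniting that clade.
C3 (derived state 'present') is unique to S (autapomorphy; uninformative for grouping).
C4 (derived state 'absent') is unique to U (autapomorphy; uninformative for grouping).
Only J and S show the derived state 'present' for C5, supporting them as a clade.
Most parsimonious ingroup topology: (((J,S),U),D).
Changes per character on this tree: C1: 1; C2: 1; C3: 1; C4: 1; C5: 1.
Total = 5.

5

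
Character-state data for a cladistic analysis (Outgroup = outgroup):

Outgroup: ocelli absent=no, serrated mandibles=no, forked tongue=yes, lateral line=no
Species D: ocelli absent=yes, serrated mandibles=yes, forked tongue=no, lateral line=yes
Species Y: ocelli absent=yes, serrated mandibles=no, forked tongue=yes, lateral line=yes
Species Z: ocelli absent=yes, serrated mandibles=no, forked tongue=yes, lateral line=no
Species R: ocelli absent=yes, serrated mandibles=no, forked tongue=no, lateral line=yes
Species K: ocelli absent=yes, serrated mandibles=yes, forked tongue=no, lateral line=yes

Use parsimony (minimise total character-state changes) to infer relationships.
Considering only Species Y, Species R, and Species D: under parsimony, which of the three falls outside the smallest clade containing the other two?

Species Y

Character polarity is set by the outgroup: the derived state is whichever differs from the outgroup's state, so for forked tongue the derived state is 'no', and for the remaining characters it is 'yes'.
All ingroup taxa share the derived state 'yes' for ocelli absent; it defines the ingroup but does not resolve relationships within it.
serrated mandibles: derived state 'yes' in Species D and Species K only — synapomorphy for {Species D, Species K}.
forked tongue (derived state 'no') is shared by Species D, Species K, and Species R — a synapomorphy uniting that clade.
Only Species D, Species K, Species R, and Species Y show the derived state 'yes' for lateral line, supporting them as a clade.
Most parsimonious ingroup topology: ((((Species D,Species K),Species R),Species Y),Species Z).
Species R and Species D share a more recent common ancestor with each other than either does with Species Y, so Species Y is the least closely related of the three.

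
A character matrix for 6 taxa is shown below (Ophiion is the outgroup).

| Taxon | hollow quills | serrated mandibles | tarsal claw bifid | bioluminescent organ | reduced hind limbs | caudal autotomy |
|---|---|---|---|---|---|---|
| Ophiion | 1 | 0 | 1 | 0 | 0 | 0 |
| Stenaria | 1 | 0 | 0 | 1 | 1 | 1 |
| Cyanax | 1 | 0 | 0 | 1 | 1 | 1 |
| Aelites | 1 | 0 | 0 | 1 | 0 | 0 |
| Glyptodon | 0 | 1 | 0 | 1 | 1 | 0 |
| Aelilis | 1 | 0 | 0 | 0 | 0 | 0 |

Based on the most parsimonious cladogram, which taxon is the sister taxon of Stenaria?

Cyanax

Character polarity is set by the outgroup: the derived state is whichever differs from the outgroup's state, so for hollow quills, tarsal claw bifid the derived state is '0', and for the remaining characters it is '1'.
hollow quills (derived state '0') is unique to Glyptodon (autapomorphy; uninformative for grouping).
serrated mandibles (derived state '1') is unique to Glyptodon (autapomorphy; uninformative for grouping).
All ingroup taxa share the derived state '0' for tarsal claw bifid; it defines the ingroup but does not resolve relationships within it.
bioluminescent organ (derived state '1') is shared by Aelites, Cyanax, Glyptodon, and Stenaria — a synapomorphy uniting that clade.
Only Cyanax, Glyptodon, and Stenaria show the derived state '1' for reduced hind limbs, supporting them as a clade.
Only Cyanax and Stenaria show the derived state '1' for caudal autotomy, supporting them as a clade.
Most parsimonious ingroup topology: ((((Stenaria,Cyanax),Glyptodon),Aelites),Aelilis).
Stenaria and Cyanax form a cherry on this tree, so they are sister taxa.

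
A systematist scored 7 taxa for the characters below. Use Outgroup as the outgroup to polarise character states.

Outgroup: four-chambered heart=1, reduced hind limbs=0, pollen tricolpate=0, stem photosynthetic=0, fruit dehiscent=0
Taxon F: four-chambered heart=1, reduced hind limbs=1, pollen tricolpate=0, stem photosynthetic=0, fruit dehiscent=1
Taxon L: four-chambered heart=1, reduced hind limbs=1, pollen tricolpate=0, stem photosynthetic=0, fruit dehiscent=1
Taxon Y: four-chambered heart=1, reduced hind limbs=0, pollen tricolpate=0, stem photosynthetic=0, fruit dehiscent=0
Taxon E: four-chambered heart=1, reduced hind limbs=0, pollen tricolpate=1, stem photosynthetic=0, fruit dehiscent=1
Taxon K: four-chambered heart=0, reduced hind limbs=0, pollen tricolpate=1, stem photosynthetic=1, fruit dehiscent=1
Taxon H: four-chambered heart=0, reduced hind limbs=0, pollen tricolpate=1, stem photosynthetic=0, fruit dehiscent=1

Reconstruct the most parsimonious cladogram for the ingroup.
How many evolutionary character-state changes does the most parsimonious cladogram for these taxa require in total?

5

Character polarity is set by the outgroup: the derived state is whichever differs from the outgroup's state, so for four-chambered heart the derived state is '0', and for the remaining characters it is '1'.
four-chambered heart (derived state '0') is shared by Taxon H and Taxon K — a synapomorphy uniting that clade.
Only Taxon F and Taxon L show the derived state '1' for reduced hind limbs, supporting them as a clade.
Only Taxon E, Taxon H, and Taxon K show the derived state '1' for pollen tricolpate, supporting them as a clade.
stem photosynthetic: derived state '1' in Taxon K only — an autapomorphy, so it tells us nothing about relationships among taxa.
fruit dehiscent (derived state '1') is shared by Taxon E, Taxon F, Taxon H, Taxon K, and Taxon L — a synapomorphy uniting that clade.
Most parsimonious ingroup topology: (((Taxon F,Taxon L),(Taxon E,(Taxon K,Taxon H))),Taxon Y).
Changes per character on this tree: four-chambered heart: 1; reduced hind limbs: 1; pollen tricolpate: 1; stem photosynthetic: 1; fruit dehiscent: 1.
Total = 5.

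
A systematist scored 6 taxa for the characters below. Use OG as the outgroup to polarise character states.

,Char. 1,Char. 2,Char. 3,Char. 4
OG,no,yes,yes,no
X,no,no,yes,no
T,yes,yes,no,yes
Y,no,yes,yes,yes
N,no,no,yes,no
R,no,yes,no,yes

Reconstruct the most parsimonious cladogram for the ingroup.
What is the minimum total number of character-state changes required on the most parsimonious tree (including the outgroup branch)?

Character polarity is set by the outgroup: the derived state is whichever differs from the outgroup's state, so for Char. 2, Char. 3 the derived state is 'no', and for the remaining characters it is 'yes'.
Char. 1: derived state 'yes' in T only — an autapomorphy, so it tells us nothing about relationships among taxa.
Only N and X show the derived state 'no' for Char. 2, supporting them as a clade.
Char. 3 (derived state 'no') is shared by R and T — a synapomorphy uniting that clade.
Char. 4: derived state 'yes' in R, T, and Y only — synapomorphy for {R, T, Y}.
Most parsimonious ingroup topology: ((X,N),((T,R),Y)).
Changes per character on this tree: Char. 1: 1; Char. 2: 1; Char. 3: 1; Char. 4: 1.
Total = 4.

4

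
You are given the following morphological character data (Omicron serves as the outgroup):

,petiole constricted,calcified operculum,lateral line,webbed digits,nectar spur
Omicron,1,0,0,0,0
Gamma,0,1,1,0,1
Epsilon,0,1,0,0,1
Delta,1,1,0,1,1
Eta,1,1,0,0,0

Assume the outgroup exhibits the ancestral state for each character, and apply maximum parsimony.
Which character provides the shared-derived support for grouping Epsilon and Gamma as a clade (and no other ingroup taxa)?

Character polarity is set by the outgroup: the derived state is whichever differs from the outgroup's state, so for petiole constricted the derived state is '0', and for the remaining characters it is '1'.
petiole constricted (derived state '0') is shared by Epsilon and Gamma — a synapomorphy uniting that clade.
All ingroup taxa share the derived state '1' for calcified operculum; it defines the ingroup but does not resolve relationships within it.
lateral line: derived state '1' in Gamma only — an autapomorphy, so it tells us nothing about relationships among taxa.
webbed digits: derived state '1' in Delta only — an autapomorphy, so it tells us nothing about relationships among taxa.
nectar spur: derived state '1' in Delta, Epsilon, and Gamma only — synapomorphy for {Delta, Epsilon, Gamma}.
Most parsimonious ingroup topology: (((Gamma,Epsilon),Delta),Eta).
The clade {Epsilon, Gamma} is supported by petiole constricted: its derived state '0' occurs in exactly those taxa and in no other taxon (including the outgroup).

petiole constricted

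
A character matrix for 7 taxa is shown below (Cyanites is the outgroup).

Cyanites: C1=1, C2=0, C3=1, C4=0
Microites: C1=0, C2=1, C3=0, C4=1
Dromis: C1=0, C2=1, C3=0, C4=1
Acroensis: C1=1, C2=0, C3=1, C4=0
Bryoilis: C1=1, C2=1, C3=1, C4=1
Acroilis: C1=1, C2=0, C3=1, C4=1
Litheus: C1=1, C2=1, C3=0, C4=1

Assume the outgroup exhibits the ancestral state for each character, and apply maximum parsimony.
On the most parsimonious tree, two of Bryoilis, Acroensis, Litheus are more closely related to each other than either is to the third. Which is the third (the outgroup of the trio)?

Character polarity is set by the outgroup: the derived state is whichever differs from the outgroup's state, so for C1, C3 the derived state is '0', and for the remaining characters it is '1'.
Only Dromis and Microites show the derived state '0' for C1, supporting them as a clade.
C2 (derived state '1') is shared by Bryoilis, Dromis, Litheus, and Microites — a synapomorphy uniting that clade.
Only Dromis, Litheus, and Microites show the derived state '0' for C3, supporting them as a clade.
C4: derived state '1' in Acroilis, Bryoilis, Dromis, Litheus, and Microites only — synapomorphy for {Acroilis, Bryoilis, Dromis, Litheus, Microites}.
Most parsimonious ingroup topology: (((((Microites,Dromis),Litheus),Bryoilis),Acroilis),Acroensis).
Litheus and Bryoilis share a more recent common ancestor with each other than either does with Acroensis, so Acroensis is the least closely related of the three.

Acroensis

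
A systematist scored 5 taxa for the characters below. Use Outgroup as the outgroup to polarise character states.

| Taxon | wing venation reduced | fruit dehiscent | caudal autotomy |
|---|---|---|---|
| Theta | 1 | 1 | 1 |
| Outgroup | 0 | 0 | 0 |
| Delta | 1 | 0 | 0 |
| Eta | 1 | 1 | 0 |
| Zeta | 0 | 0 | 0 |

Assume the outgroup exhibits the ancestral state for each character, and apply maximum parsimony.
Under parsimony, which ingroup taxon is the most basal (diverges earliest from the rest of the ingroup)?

The outgroup has state '0' for every character, so '1' is the derived state throughout.
wing venation reduced: derived state '1' in Delta, Eta, and Theta only — synapomorphy for {Delta, Eta, Theta}.
fruit dehiscent: derived state '1' in Eta and Theta only — synapomorphy for {Eta, Theta}.
caudal autotomy: derived state '1' in Theta only — an autapomorphy, so it tells us nothing about relationships among taxa.
Most parsimonious ingroup topology: ((Delta,(Theta,Eta)),Zeta).
Zeta is sister to the clade containing all other ingroup taxa, so it is the earliest-diverging (most basal) ingroup lineage.

Zeta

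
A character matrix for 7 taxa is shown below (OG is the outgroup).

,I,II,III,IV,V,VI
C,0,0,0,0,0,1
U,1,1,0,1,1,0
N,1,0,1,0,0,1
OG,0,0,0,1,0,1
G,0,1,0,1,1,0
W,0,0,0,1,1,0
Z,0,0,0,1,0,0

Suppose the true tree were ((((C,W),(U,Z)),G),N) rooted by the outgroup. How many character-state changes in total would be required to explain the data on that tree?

12

Map each character onto ((((C,W),(U,Z)),G),N) (rooted by OG) and count the minimum state changes it requires (Fitch parsimony):
I: 2; II: 2; III: 1; IV: 2; V: 3; VI: 2.
Total tree length = 12.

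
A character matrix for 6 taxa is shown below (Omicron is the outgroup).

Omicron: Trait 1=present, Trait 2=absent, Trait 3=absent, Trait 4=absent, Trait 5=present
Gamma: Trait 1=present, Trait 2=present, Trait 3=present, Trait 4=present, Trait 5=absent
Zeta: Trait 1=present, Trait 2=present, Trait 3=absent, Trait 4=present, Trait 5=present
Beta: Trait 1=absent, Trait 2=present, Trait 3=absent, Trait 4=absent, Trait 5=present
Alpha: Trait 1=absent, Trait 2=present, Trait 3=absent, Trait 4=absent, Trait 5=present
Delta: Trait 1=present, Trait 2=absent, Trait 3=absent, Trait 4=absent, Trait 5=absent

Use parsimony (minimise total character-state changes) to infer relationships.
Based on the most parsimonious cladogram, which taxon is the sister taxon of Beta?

Alpha

Character polarity is set by the outgroup: the derived state is whichever differs from the outgroup's state, so for Trait 1, Trait 5 the derived state is 'absent', and for the remaining characters it is 'present'.
Trait 1: derived state 'absent' in Alpha and Beta only — synapomorphy for {Alpha, Beta}.
Only Alpha, Beta, Gamma, and Zeta show the derived state 'present' for Trait 2, supporting them as a clade.
Trait 3: derived state 'present' in Gamma only — an autapomorphy, so it tells us nothing about relationships among taxa.
Trait 4: derived state 'present' in Gamma and Zeta only — synapomorphy for {Gamma, Zeta}.
Trait 5 groups Delta and Gamma, which is incompatible with the clades supported by the remaining characters; treating it as convergent (homoplasy) costs fewer steps than any alternative tree.
Most parsimonious ingroup topology: (((Gamma,Zeta),(Beta,Alpha)),Delta).
Beta and Alpha form a cherry on this tree, so they are sister taxa.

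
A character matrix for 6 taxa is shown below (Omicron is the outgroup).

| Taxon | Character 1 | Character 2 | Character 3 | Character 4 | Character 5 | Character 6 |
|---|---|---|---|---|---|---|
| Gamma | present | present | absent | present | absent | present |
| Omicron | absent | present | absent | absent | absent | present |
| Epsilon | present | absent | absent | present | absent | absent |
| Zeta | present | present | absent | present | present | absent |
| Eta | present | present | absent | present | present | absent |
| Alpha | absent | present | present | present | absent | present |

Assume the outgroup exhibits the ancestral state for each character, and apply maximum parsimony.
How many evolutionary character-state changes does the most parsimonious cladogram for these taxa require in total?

Character polarity is set by the outgroup: the derived state is whichever differs from the outgroup's state, so for Character 2, Character 6 the derived state is 'absent', and for the remaining characters it is 'present'.
Only Epsilon, Eta, Gamma, and Zeta show the derived state 'present' for Character 1, supporting them as a clade.
Character 2 (derived state 'absent') is unique to Epsilon (autapomorphy; uninformative for grouping).
Character 3 (derived state 'present') is unique to Alpha (autapomorphy; uninformative for grouping).
All ingroup taxa share the derived state 'present' for Character 4; it defines the ingroup but does not resolve relationships within it.
Character 5: derived state 'present' in Eta and Zeta only — synapomorphy for {Eta, Zeta}.
Character 6 (derived state 'absent') is shared by Epsilon, Eta, and Zeta — a synapomorphy uniting that clade.
Most parsimonious ingroup topology: ((((Zeta,Eta),Epsilon),Gamma),Alpha).
Changes per character on this tree: Character 1: 1; Character 2: 1; Character 3: 1; Character 4: 1; Character 5: 1; Character 6: 1.
Total = 6.

6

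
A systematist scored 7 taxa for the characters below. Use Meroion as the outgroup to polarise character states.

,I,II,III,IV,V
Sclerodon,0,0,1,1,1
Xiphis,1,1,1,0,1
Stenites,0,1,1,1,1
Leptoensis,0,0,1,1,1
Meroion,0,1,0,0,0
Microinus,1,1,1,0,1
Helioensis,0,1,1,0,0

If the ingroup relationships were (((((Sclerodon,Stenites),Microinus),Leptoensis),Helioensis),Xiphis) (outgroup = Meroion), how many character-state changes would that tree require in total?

Map each character onto (((((Sclerodon,Stenites),Microinus),Leptoensis),Helioensis),Xiphis) (rooted by Meroion) and count the minimum state changes it requires (Fitch parsimony):
I: 2; II: 2; III: 1; IV: 2; V: 2.
Total tree length = 9.

9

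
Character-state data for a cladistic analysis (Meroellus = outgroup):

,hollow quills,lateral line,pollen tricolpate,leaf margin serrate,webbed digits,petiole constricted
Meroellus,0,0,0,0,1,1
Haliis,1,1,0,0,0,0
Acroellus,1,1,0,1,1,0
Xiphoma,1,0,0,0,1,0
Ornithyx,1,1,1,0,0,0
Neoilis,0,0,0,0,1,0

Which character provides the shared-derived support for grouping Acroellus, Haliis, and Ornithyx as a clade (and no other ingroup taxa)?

Character polarity is set by the outgroup: the derived state is whichever differs from the outgroup's state, so for webbed digits, petiole constricted the derived state is '0', and for the remaining characters it is '1'.
hollow quills: derived state '1' in Acroellus, Haliis, Ornithyx, and Xiphoma only — synapomorphy for {Acroellus, Haliis, Ornithyx, Xiphoma}.
Only Acroellus, Haliis, and Ornithyx show the derived state '1' for lateral line, supporting them as a clade.
pollen tricolpate: derived state '1' in Ornithyx only — an autapomorphy, so it tells us nothing about relationships among taxa.
leaf margin serrate: derived state '1' in Acroellus only — an autapomorphy, so it tells us nothing about relationships among taxa.
webbed digits (derived state '0') is shared by Haliis and Ornithyx — a synapomorphy uniting that clade.
petiole constricted (derived state '0') is shared by all ingroup taxa — unites the whole ingroup.
Most parsimonious ingroup topology: ((((Haliis,Ornithyx),Acroellus),Xiphoma),Neoilis).
The clade {Acroellus, Haliis, Ornithyx} is supported by lateral line: its derived state '1' occurs in exactly those taxa and in no other taxon (including the outgroup).

lateral line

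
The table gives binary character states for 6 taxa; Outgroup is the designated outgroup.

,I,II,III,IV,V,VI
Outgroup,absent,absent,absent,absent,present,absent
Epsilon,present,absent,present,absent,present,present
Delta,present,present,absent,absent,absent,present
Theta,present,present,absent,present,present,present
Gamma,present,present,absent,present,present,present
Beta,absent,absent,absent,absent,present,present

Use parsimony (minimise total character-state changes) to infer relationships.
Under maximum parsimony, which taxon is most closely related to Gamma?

Theta

Character polarity is set by the outgroup: the derived state is whichever differs from the outgroup's state, so for V the derived state is 'absent', and for the remaining characters it is 'present'.
I (derived state 'present') is shared by Delta, Epsilon, Gamma, and Theta — a synapomorphy uniting that clade.
II (derived state 'present') is shared by Delta, Gamma, and Theta — a synapomorphy uniting that clade.
III (derived state 'present') is unique to Epsilon (autapomorphy; uninformative for grouping).
Only Gamma and Theta show the derived state 'present' for IV, supporting them as a clade.
V: derived state 'absent' in Delta only — an autapomorphy, so it tells us nothing about relationships among taxa.
VI (derived state 'present') is shared by all ingroup taxa — unites the whole ingroup.
Most parsimonious ingroup topology: ((Epsilon,(Delta,(Theta,Gamma))),Beta).
Gamma and Theta form a cherry on this tree, so they are sister taxa.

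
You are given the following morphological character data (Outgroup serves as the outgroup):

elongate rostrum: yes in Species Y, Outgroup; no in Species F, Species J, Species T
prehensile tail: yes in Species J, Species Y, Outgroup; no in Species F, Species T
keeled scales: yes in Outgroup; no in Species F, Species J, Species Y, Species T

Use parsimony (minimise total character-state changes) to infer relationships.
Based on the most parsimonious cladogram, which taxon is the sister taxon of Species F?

The outgroup has state 'yes' for every character, so 'no' is the derived state throughout.
elongate rostrum: derived state 'no' in Species F, Species J, and Species T only — synapomorphy for {Species F, Species J, Species T}.
prehensile tail (derived state 'no') is shared by Species F and Species T — a synapomorphy uniting that clade.
keeled scales (derived state 'no') is shared by all ingroup taxa — unites the whole ingroup.
Most parsimonious ingroup topology: ((Species J,(Species F,Species T)),Species Y).
Species F and Species T form a cherry on this tree, so they are sister taxa.

Species T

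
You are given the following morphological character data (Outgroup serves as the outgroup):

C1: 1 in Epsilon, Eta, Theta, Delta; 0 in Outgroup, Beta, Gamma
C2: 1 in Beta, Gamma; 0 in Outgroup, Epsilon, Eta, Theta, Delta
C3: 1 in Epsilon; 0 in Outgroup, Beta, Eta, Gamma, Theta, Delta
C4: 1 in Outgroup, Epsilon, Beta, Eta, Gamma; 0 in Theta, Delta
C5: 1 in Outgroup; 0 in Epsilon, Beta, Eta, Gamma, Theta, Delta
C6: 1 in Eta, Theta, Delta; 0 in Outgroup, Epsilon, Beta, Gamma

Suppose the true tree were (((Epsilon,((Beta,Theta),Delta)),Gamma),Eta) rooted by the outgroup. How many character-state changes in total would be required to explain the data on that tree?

12

Map each character onto (((Epsilon,((Beta,Theta),Delta)),Gamma),Eta) (rooted by Outgroup) and count the minimum state changes it requires (Fitch parsimony):
C1: 3; C2: 2; C3: 1; C4: 2; C5: 1; C6: 3.
Total tree length = 12.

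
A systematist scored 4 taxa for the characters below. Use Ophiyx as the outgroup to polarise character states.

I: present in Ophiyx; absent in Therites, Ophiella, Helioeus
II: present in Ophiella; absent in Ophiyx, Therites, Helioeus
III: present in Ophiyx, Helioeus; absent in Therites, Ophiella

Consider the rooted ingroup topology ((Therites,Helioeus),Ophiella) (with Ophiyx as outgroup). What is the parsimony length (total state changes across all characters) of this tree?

4

Map each character onto ((Therites,Helioeus),Ophiella) (rooted by Ophiyx) and count the minimum state changes it requires (Fitch parsimony):
I: 1; II: 1; III: 2.
Total tree length = 4.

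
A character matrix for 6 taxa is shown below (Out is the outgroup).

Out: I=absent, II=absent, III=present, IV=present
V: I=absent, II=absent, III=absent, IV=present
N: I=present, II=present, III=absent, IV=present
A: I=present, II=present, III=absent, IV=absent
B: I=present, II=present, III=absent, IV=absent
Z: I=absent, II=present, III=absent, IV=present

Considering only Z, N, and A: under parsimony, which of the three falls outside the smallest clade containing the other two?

Character polarity is set by the outgroup: the derived state is whichever differs from the outgroup's state, so for III, IV the derived state is 'absent', and for the remaining characters it is 'present'.
I (derived state 'present') is shared by A, B, and N — a synapomorphy uniting that clade.
II: derived state 'present' in A, B, N, and Z only — synapomorphy for {A, B, N, Z}.
III (derived state 'absent') is shared by all ingroup taxa — unites the whole ingroup.
Only A and B show the derived state 'absent' for IV, supporting them as a clade.
Most parsimonious ingroup topology: (V,((N,(A,B)),Z)).
N and A share a more recent common ancestor with each other than either does with Z, so Z is the least closely related of the three.

Z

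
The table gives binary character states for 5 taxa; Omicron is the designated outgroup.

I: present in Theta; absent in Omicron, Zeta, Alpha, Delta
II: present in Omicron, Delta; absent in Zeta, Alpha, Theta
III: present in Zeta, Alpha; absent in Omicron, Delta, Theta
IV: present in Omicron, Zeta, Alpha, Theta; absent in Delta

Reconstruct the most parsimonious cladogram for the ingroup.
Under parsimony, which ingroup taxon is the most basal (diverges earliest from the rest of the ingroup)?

Character polarity is set by the outgroup: the derived state is whichever differs from the outgroup's state, so for II, IV the derived state is 'absent', and for the remaining characters it is 'present'.
I (derived state 'present') is unique to Theta (autapomorphy; uninformative for grouping).
Only Alpha, Theta, and Zeta show the derived state 'absent' for II, supporting them as a clade.
III (derived state 'present') is shared by Alpha and Zeta — a synapomorphy uniting that clade.
IV (derived state 'absent') is unique to Delta (autapomorphy; uninformative for grouping).
Most parsimonious ingroup topology: (((Zeta,Alpha),Theta),Delta).
Delta is sister to the clade containing all other ingroup taxa, so it is the earliest-diverging (most basal) ingroup lineage.

Delta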